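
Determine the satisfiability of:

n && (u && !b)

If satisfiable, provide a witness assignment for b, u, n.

b = False, u = True, n = True

  u && !b = True
    !b = True
Both conjuncts True, so the formula holds.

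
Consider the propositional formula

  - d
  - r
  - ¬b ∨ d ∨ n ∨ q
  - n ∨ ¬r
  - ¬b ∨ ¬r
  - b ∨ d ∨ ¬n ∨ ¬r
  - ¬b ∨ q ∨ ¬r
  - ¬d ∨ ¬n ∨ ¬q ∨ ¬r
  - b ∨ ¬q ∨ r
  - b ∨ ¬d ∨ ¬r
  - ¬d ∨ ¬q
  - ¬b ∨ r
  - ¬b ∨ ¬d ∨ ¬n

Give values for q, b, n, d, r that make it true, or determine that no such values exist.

Unsatisfiable — no assignment works.

Case d = True:
  (r) forces r = True.
  (n ∨ ¬r) forces n = True.
  (¬b ∨ ¬r) forces b = False.
  Clause (b ∨ ¬d ∨ ¬r) is falsified — contradiction.
Case d = False:
  Clause (d) is falsified — contradiction.
Both cases fail, so the formula is unsatisfiable.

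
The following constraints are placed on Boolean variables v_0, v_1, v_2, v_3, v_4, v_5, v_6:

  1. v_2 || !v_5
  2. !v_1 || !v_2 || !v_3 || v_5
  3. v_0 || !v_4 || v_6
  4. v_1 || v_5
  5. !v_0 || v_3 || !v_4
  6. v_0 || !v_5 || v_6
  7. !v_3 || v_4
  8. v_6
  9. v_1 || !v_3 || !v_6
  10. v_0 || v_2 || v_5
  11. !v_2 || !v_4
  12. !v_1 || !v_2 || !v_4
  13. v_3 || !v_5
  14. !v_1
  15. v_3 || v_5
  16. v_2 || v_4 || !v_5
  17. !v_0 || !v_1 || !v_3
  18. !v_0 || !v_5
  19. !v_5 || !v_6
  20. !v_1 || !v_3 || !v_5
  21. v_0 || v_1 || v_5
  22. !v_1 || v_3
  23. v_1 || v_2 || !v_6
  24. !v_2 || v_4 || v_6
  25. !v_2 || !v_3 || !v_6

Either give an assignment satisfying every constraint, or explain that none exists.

No satisfying assignment exists.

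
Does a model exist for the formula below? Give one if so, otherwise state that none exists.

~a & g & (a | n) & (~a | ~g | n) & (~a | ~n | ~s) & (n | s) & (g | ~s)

a=F, n=T, s=F, g=T

Unit clause (~a) forces a = False.
Unit clause (g) forces g = True.
In (a | n) only n is left, so n = True.
Set s = False.
Check each clause:
  (~a): ~a holds.
  (g): g holds.
  (a | n): n holds.
  (~a | ~g | n): ~a holds.
  (~a | ~n | ~s): ~a holds.
  (n | s): n holds.
  (g | ~s): g holds.
All clauses satisfied.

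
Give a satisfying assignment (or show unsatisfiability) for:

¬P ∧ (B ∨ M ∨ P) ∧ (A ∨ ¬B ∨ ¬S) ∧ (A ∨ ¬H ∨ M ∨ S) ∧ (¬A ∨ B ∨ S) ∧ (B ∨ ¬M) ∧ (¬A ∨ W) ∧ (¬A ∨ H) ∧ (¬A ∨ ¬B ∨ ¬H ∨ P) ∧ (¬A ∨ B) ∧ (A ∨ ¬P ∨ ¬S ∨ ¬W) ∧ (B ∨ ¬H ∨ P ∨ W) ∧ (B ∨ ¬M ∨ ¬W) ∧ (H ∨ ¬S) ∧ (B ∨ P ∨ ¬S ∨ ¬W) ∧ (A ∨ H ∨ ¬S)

Unit clause (¬P) forces P = False.
Set M = True.
  then (B ∨ ¬M) forces B = True.
Set A = False.
  then (A ∨ ¬B ∨ ¬S) forces S = False.
Set W = True.
Set H = True.
All clauses satisfied.

P = False; M = True; A = False; S = False; W = True; B = True; H = True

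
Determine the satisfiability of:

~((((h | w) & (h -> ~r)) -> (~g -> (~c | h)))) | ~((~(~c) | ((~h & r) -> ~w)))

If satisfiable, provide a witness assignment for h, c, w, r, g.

h = False, c = True, w = True, r = True, g = False

  ~((((h | w) & (h -> ~r)) -> (~g -> (~c | h)))) | ~((~(~c) | ((~h & r) -> ~w))) = True
    ~((((h | w) & (h -> ~r)) -> (~g -> (~c | h)))) = True
      ((h | w) & (h -> ~r)) -> (~g -> (~c | h)) = False
        (h | w) & (h -> ~r) = True
          h | w = True
          h -> ~r = True
            ~r = False
        ~g -> (~c | h) = False
          ~g = True
          ~c | h = False
            ~c = False
    ~((~(~c) | ((~h & r) -> ~w))) = False
      ~(~c) | ((~h & r) -> ~w) = True
        ~(~c) = True
          ~c = False
        (~h & r) -> ~w = False
          ~h & r = True
            ~h = True
          ~w = False
The formula evaluates to True.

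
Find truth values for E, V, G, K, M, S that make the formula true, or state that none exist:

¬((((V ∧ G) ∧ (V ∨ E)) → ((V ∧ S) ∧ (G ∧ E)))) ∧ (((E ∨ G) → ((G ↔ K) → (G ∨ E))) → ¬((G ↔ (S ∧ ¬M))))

E = False, V = True, G = True, K = True, M = True, S = True

  ¬((((V ∧ G) ∧ (V ∨ E)) → ((V ∧ S) ∧ (G ∧ E)))) = True
    ((V ∧ G) ∧ (V ∨ E)) → ((V ∧ S) ∧ (G ∧ E)) = False
      (V ∧ G) ∧ (V ∨ E) = True
        V ∧ G = True
        V ∨ E = True
      (V ∧ S) ∧ (G ∧ E) = False
        V ∧ S = True
        G ∧ E = False
  ((E ∨ G) → ((G ↔ K) → (G ∨ E))) → ¬((G ↔ (S ∧ ¬M))) = True
    (E ∨ G) → ((G ↔ K) → (G ∨ E)) = True
      E ∨ G = True
      (G ↔ K) → (G ∨ E) = True
        G ↔ K = True
        G ∨ E = True
    ¬((G ↔ (S ∧ ¬M))) = True
      G ↔ (S ∧ ¬M) = False
        S ∧ ¬M = False
          ¬M = False
Both conjuncts True, so the formula holds.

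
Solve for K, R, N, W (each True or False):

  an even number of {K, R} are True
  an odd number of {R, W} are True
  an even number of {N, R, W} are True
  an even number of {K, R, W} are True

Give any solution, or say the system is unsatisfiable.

K=T; R=T; N=T; W=F

{K, R}: 2 true → even ✓
{R, W}: 1 true → odd ✓
{N, R, W}: 2 true → even ✓
{K, R, W}: 2 true → even ✓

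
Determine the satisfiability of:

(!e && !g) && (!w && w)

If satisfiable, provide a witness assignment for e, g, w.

Case w = True: the conjunct !w is False.
Case w = False: the conjunct w is False.
Both cases fail — unsatisfiable.

UNSATISFIABLE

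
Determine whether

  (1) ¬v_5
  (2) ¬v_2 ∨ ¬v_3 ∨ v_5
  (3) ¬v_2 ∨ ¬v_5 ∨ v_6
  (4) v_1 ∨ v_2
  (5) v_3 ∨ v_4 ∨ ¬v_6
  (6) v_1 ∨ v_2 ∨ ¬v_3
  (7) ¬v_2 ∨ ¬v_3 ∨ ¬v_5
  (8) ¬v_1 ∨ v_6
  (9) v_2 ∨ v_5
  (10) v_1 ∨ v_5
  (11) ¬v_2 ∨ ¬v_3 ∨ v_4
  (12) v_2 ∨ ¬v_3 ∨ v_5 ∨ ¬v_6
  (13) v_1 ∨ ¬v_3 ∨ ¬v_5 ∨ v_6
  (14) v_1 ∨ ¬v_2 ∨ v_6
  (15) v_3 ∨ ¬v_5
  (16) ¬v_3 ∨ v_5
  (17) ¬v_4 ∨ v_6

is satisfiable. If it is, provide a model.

Unit clause (¬v_5) forces v_5 = False.
In (v_2 ∨ v_5) only v_2 is left, so v_2 = True.
In (v_1 ∨ v_5) only v_1 is left, so v_1 = True.
In (¬v_3 ∨ v_5) only ¬v_3 is left, so v_3 = False.
In (¬v_1 ∨ v_6) only v_6 is left, so v_6 = True.
In (v_3 ∨ v_4 ∨ ¬v_6) only v_4 is left, so v_4 = True.
All clauses satisfied.

v_1 = True; v_2 = True; v_3 = False; v_4 = True; v_5 = False; v_6 = True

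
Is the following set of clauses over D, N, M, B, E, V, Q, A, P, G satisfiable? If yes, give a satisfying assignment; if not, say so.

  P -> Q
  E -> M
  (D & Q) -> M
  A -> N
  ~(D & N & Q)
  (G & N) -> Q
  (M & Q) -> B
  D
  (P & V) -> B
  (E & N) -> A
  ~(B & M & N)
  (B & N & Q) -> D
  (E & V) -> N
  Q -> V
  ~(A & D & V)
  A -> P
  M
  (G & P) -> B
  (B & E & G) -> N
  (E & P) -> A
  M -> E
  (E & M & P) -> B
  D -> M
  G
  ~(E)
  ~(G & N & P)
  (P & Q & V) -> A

Unsatisfiable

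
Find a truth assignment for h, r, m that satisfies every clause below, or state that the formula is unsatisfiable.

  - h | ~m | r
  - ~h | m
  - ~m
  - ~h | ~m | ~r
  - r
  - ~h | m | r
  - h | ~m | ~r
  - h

Case h = True:
  (~h | m) forces m = True.
  Clause (~m) is falsified — contradiction.
Case h = False:
  Clause (h) is falsified — contradiction.
Both cases fail, so the formula is unsatisfiable.

The formula is unsatisfiable.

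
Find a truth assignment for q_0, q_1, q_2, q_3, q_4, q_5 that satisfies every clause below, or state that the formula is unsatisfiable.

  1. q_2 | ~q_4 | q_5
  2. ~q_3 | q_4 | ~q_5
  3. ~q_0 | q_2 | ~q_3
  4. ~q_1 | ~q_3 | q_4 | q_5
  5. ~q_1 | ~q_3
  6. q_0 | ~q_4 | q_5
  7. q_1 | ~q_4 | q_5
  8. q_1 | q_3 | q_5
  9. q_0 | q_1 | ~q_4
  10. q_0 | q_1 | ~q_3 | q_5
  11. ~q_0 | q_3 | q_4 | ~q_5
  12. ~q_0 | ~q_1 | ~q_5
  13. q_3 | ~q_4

Set q_0 = True.
Set q_1 = False.
Try q_2 = False:
  (~q_0 | q_2 | ~q_3) forces q_3 = False.
  (q_1 | q_3 | q_5) forces q_5 = True.
  (~q_0 | q_3 | q_4 | ~q_5) forces q_4 = True.
  clause (q_3 | ~q_4) is falsified — backtrack.
So q_2 = True.
Set q_3 = True.
Set q_4 = True.
  then (q_1 | ~q_4 | q_5) forces q_5 = True.
All clauses satisfied.

q_0 = True, q_1 = False, q_2 = True, q_3 = True, q_4 = True, q_5 = True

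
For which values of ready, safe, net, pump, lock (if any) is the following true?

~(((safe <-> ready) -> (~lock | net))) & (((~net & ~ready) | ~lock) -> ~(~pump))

ready: True; safe: True; net: False; pump: True; lock: True

  ~(((safe <-> ready) -> (~lock | net))) = True
    (safe <-> ready) -> (~lock | net) = False
      safe <-> ready = True
      ~lock | net = False
        ~lock = False
  ((~net & ~ready) | ~lock) -> ~(~pump) = True
    (~net & ~ready) | ~lock = False
      ~net & ~ready = False
        ~net = True
        ~ready = False
      ~lock = False
    ~(~pump) = True
      ~pump = False
Both conjuncts True, so the formula holds.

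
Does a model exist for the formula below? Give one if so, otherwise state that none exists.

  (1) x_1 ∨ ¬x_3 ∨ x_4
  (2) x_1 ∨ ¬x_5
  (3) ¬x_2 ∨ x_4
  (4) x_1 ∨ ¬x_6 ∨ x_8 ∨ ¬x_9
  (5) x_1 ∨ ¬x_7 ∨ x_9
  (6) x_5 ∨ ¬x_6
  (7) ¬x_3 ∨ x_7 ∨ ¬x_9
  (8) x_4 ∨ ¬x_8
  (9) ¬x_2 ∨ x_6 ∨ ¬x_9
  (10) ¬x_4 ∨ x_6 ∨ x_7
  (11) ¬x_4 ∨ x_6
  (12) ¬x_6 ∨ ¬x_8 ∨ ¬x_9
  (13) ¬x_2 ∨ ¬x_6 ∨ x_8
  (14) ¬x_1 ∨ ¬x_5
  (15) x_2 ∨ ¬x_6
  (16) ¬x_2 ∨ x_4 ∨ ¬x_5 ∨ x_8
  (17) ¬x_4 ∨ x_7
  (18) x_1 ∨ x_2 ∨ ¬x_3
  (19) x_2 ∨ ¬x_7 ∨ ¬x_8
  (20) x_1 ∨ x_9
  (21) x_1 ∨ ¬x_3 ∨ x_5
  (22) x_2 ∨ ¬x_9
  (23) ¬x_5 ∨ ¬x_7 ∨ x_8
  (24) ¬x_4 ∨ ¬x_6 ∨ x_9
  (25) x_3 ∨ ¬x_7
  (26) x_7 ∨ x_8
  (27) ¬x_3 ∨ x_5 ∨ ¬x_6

x_1 = True, x_2 = False, x_3 = True, x_4 = False, x_5 = False, x_6 = False, x_7 = True, x_8 = False, x_9 = False

Set x_1 = True.
  then (¬x_1 ∨ ¬x_5) forces x_5 = False.
  then (x_5 ∨ ¬x_6) forces x_6 = False.
  then (¬x_4 ∨ x_6) forces x_4 = False.
  then (¬x_2 ∨ x_4) forces x_2 = False.
  then (x_4 ∨ ¬x_8) forces x_8 = False.
  then (x_2 ∨ ¬x_9) forces x_9 = False.
  then (x_7 ∨ x_8) forces x_7 = True.
  then (x_3 ∨ ¬x_7) forces x_3 = True.
All clauses satisfied.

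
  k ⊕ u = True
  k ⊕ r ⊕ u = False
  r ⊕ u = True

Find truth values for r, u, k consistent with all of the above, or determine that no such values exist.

r = True, u = False, k = True

k ⊕ u = T ⊕ F = True ✓
k ⊕ r ⊕ u = T ⊕ T ⊕ F = False ✓
r ⊕ u = T ⊕ F = True ✓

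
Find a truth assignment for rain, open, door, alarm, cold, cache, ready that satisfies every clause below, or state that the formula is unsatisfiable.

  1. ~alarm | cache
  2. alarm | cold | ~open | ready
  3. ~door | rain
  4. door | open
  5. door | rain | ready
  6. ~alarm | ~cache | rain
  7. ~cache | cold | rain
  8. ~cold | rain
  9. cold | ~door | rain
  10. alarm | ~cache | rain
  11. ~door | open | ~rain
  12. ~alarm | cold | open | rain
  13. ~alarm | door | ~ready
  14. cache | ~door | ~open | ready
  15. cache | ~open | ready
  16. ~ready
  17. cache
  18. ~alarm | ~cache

rain = True, open = True, door = False, alarm = False, cold = True, cache = True, ready = False

Unit clause (~ready) forces ready = False.
Unit clause (cache) forces cache = True.
In (~alarm | ~cache) only ~alarm is left, so alarm = False.
In (alarm | ~cache | rain) only rain is left, so rain = True.
Try open = False:
  (door | open) forces door = True.
  clause (~door | open | ~rain) is falsified — backtrack.
So open = True.
  then (alarm | cold | ~open | ready) forces cold = True.
Set door = False.
All clauses satisfied.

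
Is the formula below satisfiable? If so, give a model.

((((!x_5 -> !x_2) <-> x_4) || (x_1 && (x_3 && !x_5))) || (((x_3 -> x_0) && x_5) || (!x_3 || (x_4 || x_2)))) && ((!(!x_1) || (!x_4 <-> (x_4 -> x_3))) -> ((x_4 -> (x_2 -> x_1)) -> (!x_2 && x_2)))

x_0: False; x_1: False; x_2: True; x_3: False; x_4: True; x_5: True

  (((!x_5 -> !x_2) <-> x_4) || (x_1 && (x_3 && !x_5))) || (((x_3 -> x_0) && x_5) || (!x_3 || (x_4 || x_2))) = True
    ((!x_5 -> !x_2) <-> x_4) || (x_1 && (x_3 && !x_5)) = True
      (!x_5 -> !x_2) <-> x_4 = True
        !x_5 -> !x_2 = True
          !x_5 = False
          !x_2 = False
      x_1 && (x_3 && !x_5) = False
        x_3 && !x_5 = False
          !x_5 = False
    ((x_3 -> x_0) && x_5) || (!x_3 || (x_4 || x_2)) = True
      (x_3 -> x_0) && x_5 = True
        x_3 -> x_0 = True
      !x_3 || (x_4 || x_2) = True
        !x_3 = True
        x_4 || x_2 = True
  (!(!x_1) || (!x_4 <-> (x_4 -> x_3))) -> ((x_4 -> (x_2 -> x_1)) -> (!x_2 && x_2)) = True
    !(!x_1) || (!x_4 <-> (x_4 -> x_3)) = True
      !(!x_1) = False
        !x_1 = True
      !x_4 <-> (x_4 -> x_3) = True
        !x_4 = False
        x_4 -> x_3 = False
    (x_4 -> (x_2 -> x_1)) -> (!x_2 && x_2) = True
      x_4 -> (x_2 -> x_1) = False
        x_2 -> x_1 = False
      !x_2 && x_2 = False
        !x_2 = False
Both conjuncts True, so the formula holds.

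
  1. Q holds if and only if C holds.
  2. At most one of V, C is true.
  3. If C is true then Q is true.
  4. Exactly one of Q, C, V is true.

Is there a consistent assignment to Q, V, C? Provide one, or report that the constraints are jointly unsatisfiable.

Q: False; V: True; C: False

  (1) Q=F, C=F — same ✓
  (2) {V, C}: 1 true — at most one ✓
  (3) C=F ⇒ Q: vacuous ✓
  (4) {Q, C, V}: 1 true — exactly one ✓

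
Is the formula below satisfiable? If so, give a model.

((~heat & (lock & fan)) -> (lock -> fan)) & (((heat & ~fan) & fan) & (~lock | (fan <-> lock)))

UNSATISFIABLE

Case fan = True: the conjunct ~fan is False.
Case fan = False: the conjunct fan is False.
Both cases fail — unsatisfiable.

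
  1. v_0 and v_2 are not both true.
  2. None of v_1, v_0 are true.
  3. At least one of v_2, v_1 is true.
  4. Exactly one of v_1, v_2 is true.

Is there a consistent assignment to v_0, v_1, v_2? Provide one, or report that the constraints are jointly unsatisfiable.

v_0: False, v_1: False, v_2: True

  (1) v_0=F, v_2=T — not both ✓
  (2) {v_1, v_0}: 0 true — none ✓
  (3) {v_2, v_1}: 1 true — at least one ✓
  (4) {v_1, v_2}: 1 true — exactly one ✓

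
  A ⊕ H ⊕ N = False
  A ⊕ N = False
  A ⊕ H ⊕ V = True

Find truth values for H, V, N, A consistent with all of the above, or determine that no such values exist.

H=F, V=F, N=T, A=T

A ⊕ H ⊕ N = T ⊕ F ⊕ T = False ✓
A ⊕ N = T ⊕ T = False ✓
A ⊕ H ⊕ V = T ⊕ F ⊕ F = True ✓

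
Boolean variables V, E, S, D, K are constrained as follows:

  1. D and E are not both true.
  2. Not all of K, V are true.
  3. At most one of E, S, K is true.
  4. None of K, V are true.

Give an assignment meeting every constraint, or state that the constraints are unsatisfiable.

V = False; E = False; S = True; D = False; K = False

  (1) D=F, E=F — not both ✓
  (2) {K, V}: 0/2 true — not all ✓
  (3) {E, S, K}: 1 true — at most one ✓
  (4) {K, V}: 0 true — none ✓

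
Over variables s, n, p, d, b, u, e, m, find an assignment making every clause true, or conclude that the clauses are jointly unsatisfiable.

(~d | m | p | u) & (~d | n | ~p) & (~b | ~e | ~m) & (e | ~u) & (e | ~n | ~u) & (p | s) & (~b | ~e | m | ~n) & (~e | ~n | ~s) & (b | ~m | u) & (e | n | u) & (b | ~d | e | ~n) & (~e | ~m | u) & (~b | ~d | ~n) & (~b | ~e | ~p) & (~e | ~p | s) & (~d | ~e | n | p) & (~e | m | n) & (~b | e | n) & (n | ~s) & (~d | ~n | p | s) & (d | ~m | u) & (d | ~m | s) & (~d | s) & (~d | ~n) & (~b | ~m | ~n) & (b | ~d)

s=T, n=T, p=F, d=F, b=F, u=F, e=F, m=F

Set s = True.
  then (n | ~s) forces n = True.
  then (~d | ~n) forces d = False.
  then (~e | ~n | ~s) forces e = False.
  then (e | ~u) forces u = False.
  then (d | ~m | u) forces m = False.
Set p = False.
Set b = False.
All clauses satisfied.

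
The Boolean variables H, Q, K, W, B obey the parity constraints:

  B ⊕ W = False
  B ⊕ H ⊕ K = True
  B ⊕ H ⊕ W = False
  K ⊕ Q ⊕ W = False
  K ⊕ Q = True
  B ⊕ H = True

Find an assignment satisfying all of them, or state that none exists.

H=F; Q=T; K=F; W=T; B=T

B ⊕ W = T ⊕ T = False ✓
B ⊕ H ⊕ K = T ⊕ F ⊕ F = True ✓
B ⊕ H ⊕ W = T ⊕ F ⊕ T = False ✓
K ⊕ Q ⊕ W = F ⊕ T ⊕ T = False ✓
K ⊕ Q = F ⊕ T = True ✓
B ⊕ H = T ⊕ F = True ✓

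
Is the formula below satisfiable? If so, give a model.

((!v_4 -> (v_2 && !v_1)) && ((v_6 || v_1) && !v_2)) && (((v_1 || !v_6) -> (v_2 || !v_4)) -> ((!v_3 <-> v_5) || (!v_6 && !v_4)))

v_1=F, v_2=F, v_3=F, v_4=T, v_5=T, v_6=T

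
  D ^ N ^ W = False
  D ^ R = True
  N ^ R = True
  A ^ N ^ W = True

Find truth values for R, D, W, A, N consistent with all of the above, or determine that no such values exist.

R = True; D = False; W = False; A = True; N = False

D ^ N ^ W = F ^ F ^ F = False ✓
D ^ R = F ^ T = True ✓
N ^ R = F ^ T = True ✓
A ^ N ^ W = T ^ F ^ F = True ✓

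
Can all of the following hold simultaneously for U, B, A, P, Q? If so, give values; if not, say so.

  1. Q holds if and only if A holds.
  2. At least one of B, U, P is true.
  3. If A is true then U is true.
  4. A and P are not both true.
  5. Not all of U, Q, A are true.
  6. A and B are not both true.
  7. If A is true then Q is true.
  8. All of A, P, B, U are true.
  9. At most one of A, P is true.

Unsatisfiable — no assignment works.

Case B = True:
  (6) with B=T forces A = False.
  Constraint (8) is violated (A=F) — contradiction.
Case B = False:
  Constraint (8) is violated (B=F) — contradiction.
Both cases fail — unsatisfiable.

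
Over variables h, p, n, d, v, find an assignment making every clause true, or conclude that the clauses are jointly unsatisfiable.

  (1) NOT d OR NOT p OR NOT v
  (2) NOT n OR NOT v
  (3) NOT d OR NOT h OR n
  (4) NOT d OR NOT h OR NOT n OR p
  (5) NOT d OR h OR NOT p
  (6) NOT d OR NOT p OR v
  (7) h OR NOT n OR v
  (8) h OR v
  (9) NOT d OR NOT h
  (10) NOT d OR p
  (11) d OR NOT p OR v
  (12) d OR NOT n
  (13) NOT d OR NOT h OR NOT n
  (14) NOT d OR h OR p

Set h = True.
  then (NOT d OR NOT h) forces d = False.
  then (d OR NOT n) forces n = False.
Set p = True.
  then (d OR NOT p OR v) forces v = True.
All clauses satisfied.

h=T, p=T, n=F, d=F, v=T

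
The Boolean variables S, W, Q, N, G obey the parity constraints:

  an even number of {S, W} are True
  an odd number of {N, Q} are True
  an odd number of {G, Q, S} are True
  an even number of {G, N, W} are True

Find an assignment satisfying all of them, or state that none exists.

S=T, W=T, Q=T, N=F, G=T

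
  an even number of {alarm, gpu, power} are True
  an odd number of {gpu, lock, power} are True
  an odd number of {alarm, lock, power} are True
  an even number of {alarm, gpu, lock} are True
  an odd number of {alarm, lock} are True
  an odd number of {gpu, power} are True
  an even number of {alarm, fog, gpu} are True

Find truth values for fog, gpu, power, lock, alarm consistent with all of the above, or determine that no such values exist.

fog=F; gpu=T; power=F; lock=F; alarm=T

{alarm, gpu, power}: 2 true → even ✓
{gpu, lock, power}: 1 true → odd ✓
{alarm, lock, power}: 1 true → odd ✓
{alarm, gpu, lock}: 2 true → even ✓
{alarm, lock}: 1 true → odd ✓
{gpu, power}: 1 true → odd ✓
{alarm, fog, gpu}: 2 true → even ✓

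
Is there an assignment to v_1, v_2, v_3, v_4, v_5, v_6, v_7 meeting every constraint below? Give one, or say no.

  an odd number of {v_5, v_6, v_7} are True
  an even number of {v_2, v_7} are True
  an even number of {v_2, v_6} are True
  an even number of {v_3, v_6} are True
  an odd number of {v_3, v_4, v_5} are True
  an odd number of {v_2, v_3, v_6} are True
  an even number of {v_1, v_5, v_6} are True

v_1 = False, v_2 = True, v_3 = True, v_4 = True, v_5 = True, v_6 = True, v_7 = True

{v_5, v_6, v_7}: 3 true → odd ✓
{v_2, v_7}: 2 true → even ✓
{v_2, v_6}: 2 true → even ✓
{v_3, v_6}: 2 true → even ✓
{v_3, v_4, v_5}: 3 true → odd ✓
{v_2, v_3, v_6}: 3 true → odd ✓
{v_1, v_5, v_6}: 2 true → even ✓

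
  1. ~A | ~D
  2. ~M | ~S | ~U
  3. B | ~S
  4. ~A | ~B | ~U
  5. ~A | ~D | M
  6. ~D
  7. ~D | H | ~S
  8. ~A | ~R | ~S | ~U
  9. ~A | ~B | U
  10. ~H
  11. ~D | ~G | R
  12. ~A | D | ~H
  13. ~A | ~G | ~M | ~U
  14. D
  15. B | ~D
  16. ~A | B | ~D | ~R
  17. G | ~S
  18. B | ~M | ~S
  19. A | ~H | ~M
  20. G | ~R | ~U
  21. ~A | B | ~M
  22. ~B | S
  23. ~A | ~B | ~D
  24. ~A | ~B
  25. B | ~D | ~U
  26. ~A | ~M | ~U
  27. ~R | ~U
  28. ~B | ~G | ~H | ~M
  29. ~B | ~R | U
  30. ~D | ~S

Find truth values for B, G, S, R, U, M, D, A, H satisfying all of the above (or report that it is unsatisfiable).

Unsatisfiable — no assignment works.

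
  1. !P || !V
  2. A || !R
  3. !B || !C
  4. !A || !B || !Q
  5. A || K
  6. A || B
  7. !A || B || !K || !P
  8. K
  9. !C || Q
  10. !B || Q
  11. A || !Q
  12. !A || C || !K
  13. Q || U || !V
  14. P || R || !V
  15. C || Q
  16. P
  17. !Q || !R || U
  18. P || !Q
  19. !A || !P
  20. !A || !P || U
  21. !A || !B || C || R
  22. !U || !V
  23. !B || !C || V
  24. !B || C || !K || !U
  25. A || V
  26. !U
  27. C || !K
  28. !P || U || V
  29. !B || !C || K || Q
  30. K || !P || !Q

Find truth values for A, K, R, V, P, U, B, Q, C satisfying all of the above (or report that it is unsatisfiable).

Unsatisfiable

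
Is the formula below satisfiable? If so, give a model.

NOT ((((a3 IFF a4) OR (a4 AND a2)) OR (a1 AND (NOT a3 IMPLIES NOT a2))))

a1 = False, a2 = False, a3 = True, a4 = False

  NOT ((((a3 IFF a4) OR (a4 AND a2)) OR (a1 AND (NOT a3 IMPLIES NOT a2)))) = True
    ((a3 IFF a4) OR (a4 AND a2)) OR (a1 AND (NOT a3 IMPLIES NOT a2)) = False
      (a3 IFF a4) OR (a4 AND a2) = False
        a3 IFF a4 = False
        a4 AND a2 = False
      a1 AND (NOT a3 IMPLIES NOT a2) = False
        NOT a3 IMPLIES NOT a2 = True
          NOT a3 = False
          NOT a2 = True
The formula evaluates to True.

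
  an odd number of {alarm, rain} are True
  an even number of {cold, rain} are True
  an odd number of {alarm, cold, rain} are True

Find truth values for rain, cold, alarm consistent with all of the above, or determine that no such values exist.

rain: False, cold: False, alarm: True

{alarm, rain}: 1 true → odd ✓
{cold, rain}: 0 true → even ✓
{alarm, cold, rain}: 1 true → odd ✓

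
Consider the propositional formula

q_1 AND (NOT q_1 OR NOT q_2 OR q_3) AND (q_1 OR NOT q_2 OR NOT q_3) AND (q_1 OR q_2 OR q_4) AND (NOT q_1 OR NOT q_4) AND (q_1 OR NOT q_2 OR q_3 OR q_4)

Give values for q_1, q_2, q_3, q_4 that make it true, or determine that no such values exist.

q_1 = True, q_2 = False, q_3 = True, q_4 = False

Unit clause (q_1) forces q_1 = True.
In (NOT q_1 OR NOT q_4) only NOT q_4 is left, so q_4 = False.
Set q_2 = False.
Set q_3 = True.
Check each clause:
  (q_1): q_1 holds.
  (NOT q_1 OR NOT q_2 OR q_3): NOT q_2 holds.
  (q_1 OR NOT q_2 OR NOT q_3): q_1 holds.
  (q_1 OR q_2 OR q_4): q_1 holds.
  (NOT q_1 OR NOT q_4): NOT q_4 holds.
  (q_1 OR NOT q_2 OR q_3 OR q_4): q_1 holds.
All clauses satisfied.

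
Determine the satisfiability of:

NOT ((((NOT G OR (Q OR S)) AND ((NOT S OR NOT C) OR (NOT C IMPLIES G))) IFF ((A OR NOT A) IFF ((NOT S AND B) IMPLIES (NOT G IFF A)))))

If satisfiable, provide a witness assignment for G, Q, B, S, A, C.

G=T; Q=F; B=F; S=F; A=T; C=T

  NOT ((((NOT G OR (Q OR S)) AND ((NOT S OR NOT C) OR (NOT C IMPLIES G))) IFF ((A OR NOT A) IFF ((NOT S AND B) IMPLIES (NOT G IFF A))))) = True
    ((NOT G OR (Q OR S)) AND ((NOT S OR NOT C) OR (NOT C IMPLIES G))) IFF ((A OR NOT A) IFF ((NOT S AND B) IMPLIES (NOT G IFF A))) = False
      (NOT G OR (Q OR S)) AND ((NOT S OR NOT C) OR (NOT C IMPLIES G)) = False
        NOT G OR (Q OR S) = False
          NOT G = False
          Q OR S = False
        (NOT S OR NOT C) OR (NOT C IMPLIES G) = True
          NOT S OR NOT C = True
            NOT S = True
            NOT C = False
          NOT C IMPLIES G = True
            NOT C = False
      (A OR NOT A) IFF ((NOT S AND B) IMPLIES (NOT G IFF A)) = True
        A OR NOT A = True
          NOT A = False
        (NOT S AND B) IMPLIES (NOT G IFF A) = True
          NOT S AND B = False
            NOT S = True
          NOT G IFF A = False
            NOT G = False
The formula evaluates to True.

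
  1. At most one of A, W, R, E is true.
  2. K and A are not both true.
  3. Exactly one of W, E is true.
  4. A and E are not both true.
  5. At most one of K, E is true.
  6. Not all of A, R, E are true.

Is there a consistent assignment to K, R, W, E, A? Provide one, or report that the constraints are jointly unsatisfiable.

K = False, R = False, W = True, E = False, A = False

  (1) {A, W, R, E}: 1 true — at most one ✓
  (2) K=F, A=F — not both ✓
  (3) {W, E}: 1 true — exactly one ✓
  (4) A=F, E=F — not both ✓
  (5) {K, E}: 0 true — at most one ✓
  (6) {A, R, E}: 0/3 true — not all ✓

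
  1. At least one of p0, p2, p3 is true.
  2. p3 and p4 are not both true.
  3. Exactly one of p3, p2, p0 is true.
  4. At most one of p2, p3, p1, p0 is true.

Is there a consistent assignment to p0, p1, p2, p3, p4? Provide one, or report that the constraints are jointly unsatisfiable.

p0: True; p1: False; p2: False; p3: False; p4: True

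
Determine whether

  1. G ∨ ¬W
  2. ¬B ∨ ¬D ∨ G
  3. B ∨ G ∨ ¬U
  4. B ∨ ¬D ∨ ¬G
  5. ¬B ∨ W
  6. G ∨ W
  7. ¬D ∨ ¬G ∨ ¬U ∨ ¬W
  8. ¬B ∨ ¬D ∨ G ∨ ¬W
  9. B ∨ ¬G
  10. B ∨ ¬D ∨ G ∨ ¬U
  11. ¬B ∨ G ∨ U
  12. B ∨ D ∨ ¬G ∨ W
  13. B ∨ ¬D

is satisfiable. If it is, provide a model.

Try W = False:
  (¬B ∨ W) forces B = False.
  (G ∨ W) forces G = True.
  clause (B ∨ ¬G) is falsified — backtrack.
So W = True.
  then (G ∨ ¬W) forces G = True.
  then (B ∨ ¬G) forces B = True.
Set U = True.
  then (¬D ∨ ¬G ∨ ¬U ∨ ¬W) forces D = False.
All clauses satisfied.

W = True; G = True; U = True; D = False; B = True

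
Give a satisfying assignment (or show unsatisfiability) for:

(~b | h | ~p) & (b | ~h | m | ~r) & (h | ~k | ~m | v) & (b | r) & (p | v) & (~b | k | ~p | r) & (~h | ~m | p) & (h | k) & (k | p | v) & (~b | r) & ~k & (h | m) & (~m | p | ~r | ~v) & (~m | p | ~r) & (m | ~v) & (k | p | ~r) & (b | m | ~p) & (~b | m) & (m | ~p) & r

k: False, b: True, p: True, r: True, v: False, m: True, h: True

Unit clause (~k) forces k = False.
Unit clause (r) forces r = True.
In (h | k) only h is left, so h = True.
In (k | p | ~r) only p is left, so p = True.
In (m | ~p) only m is left, so m = True.
Set b = True.
Set v = False.
All clauses satisfied.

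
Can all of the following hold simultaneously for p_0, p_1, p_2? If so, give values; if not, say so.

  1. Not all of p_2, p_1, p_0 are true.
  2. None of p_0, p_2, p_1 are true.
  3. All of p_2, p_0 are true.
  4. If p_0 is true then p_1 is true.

Case p_0 = True:
  Constraint (2) is violated (p_0=T) — contradiction.
Case p_0 = False:
  Constraint (3) is violated (p_0=F) — contradiction.
Both cases fail — unsatisfiable.

No satisfying assignment exists.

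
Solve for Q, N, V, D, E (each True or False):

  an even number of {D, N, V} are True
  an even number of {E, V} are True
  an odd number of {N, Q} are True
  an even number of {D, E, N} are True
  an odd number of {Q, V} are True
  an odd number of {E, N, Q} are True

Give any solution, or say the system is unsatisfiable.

Q: True, N: False, V: False, D: False, E: False

{D, N, V}: 0 true → even ✓
{E, V}: 0 true → even ✓
{N, Q}: 1 true → odd ✓
{D, E, N}: 0 true → even ✓
{Q, V}: 1 true → odd ✓
{E, N, Q}: 1 true → odd ✓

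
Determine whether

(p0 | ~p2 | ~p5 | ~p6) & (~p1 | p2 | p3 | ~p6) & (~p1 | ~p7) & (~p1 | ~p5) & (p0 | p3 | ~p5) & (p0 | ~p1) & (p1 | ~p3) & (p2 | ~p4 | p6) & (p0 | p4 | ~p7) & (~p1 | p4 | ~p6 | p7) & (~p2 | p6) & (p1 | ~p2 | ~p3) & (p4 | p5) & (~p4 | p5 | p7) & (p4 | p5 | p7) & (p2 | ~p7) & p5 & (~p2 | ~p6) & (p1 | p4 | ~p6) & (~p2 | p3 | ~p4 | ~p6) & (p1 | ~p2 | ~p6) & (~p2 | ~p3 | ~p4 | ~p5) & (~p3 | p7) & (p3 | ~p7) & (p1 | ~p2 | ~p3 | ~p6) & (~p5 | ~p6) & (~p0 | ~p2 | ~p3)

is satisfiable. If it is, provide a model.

p0=T, p1=F, p2=F, p3=F, p4=F, p5=T, p6=F, p7=F

Unit clause (p5) forces p5 = True.
In (~p5 | ~p6) only ~p6 is left, so p6 = False.
In (~p1 | ~p5) only ~p1 is left, so p1 = False.
In (p1 | ~p3) only ~p3 is left, so p3 = False.
In (~p2 | p6) only ~p2 is left, so p2 = False.
In (p2 | ~p7) only ~p7 is left, so p7 = False.
In (p0 | p3 | ~p5) only p0 is left, so p0 = True.
In (p2 | ~p4 | p6) only ~p4 is left, so p4 = False.
All clauses satisfied.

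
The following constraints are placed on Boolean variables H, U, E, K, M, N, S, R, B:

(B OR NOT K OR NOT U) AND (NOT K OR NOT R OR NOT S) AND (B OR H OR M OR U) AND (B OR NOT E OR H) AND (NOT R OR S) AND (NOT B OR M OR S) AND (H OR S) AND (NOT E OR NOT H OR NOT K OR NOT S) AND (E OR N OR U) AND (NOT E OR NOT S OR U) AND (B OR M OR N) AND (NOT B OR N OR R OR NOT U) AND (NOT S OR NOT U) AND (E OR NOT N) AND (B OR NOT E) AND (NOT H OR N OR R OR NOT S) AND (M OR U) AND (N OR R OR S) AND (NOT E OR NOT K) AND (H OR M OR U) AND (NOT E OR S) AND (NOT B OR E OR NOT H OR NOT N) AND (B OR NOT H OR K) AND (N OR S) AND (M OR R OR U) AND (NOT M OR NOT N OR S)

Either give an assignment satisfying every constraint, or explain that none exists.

Unsatisfiable — no assignment works.

Case E = True:
  (B OR NOT E) forces B = True.
  (NOT E OR NOT K) forces K = False.
  (NOT E OR S) forces S = True.
  (NOT E OR NOT S OR U) forces U = True.
  Clause (NOT S OR NOT U) is falsified — contradiction.
Case E = False:
  (E OR NOT N) forces N = False.
  (E OR N OR U) forces U = True.
  (NOT S OR NOT U) forces S = False.
  Clause (N OR S) is falsified — contradiction.
Both cases fail, so the formula is unsatisfiable.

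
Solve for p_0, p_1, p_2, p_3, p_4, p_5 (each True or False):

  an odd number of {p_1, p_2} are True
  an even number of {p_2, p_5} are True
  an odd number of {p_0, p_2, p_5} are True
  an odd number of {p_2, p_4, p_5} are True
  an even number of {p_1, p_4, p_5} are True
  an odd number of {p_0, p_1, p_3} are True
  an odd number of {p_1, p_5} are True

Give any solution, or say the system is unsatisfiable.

p_0 = True; p_1 = False; p_2 = True; p_3 = False; p_4 = True; p_5 = True

{p_1, p_2}: 1 true → odd ✓
{p_2, p_5}: 2 true → even ✓
{p_0, p_2, p_5}: 3 true → odd ✓
{p_2, p_4, p_5}: 3 true → odd ✓
{p_1, p_4, p_5}: 2 true → even ✓
{p_0, p_1, p_3}: 1 true → odd ✓
{p_1, p_5}: 1 true → odd ✓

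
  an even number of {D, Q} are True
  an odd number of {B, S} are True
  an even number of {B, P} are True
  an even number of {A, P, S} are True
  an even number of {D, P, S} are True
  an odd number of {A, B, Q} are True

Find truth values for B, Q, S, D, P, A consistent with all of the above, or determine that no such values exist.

B=T; Q=T; S=F; D=T; P=T; A=T

{D, Q}: 2 true → even ✓
{B, S}: 1 true → odd ✓
{B, P}: 2 true → even ✓
{A, P, S}: 2 true → even ✓
{D, P, S}: 2 true → even ✓
{A, B, Q}: 3 true → odd ✓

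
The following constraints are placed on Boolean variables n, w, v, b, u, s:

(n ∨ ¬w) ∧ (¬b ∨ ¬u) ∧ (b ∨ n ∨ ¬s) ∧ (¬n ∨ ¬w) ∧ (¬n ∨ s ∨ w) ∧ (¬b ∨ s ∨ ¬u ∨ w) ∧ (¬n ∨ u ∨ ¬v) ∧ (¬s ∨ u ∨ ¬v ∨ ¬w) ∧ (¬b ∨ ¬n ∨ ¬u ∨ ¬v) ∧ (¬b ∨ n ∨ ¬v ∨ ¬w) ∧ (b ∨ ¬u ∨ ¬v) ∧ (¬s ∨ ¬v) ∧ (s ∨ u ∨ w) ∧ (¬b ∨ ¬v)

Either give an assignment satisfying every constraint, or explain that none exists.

n = True, w = False, v = False, b = True, u = False, s = True

Set n = True.
  then (¬n ∨ ¬w) forces w = False.
  then (¬n ∨ s ∨ w) forces s = True.
  then (¬s ∨ ¬v) forces v = False.
Set b = True.
  then (¬b ∨ ¬u) forces u = False.
All clauses satisfied.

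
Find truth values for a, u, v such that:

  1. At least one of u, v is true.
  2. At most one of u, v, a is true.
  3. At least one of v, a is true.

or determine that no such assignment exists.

a = False, u = False, v = True

  (1) {u, v}: 1 true — at least one ✓
  (2) {u, v, a}: 1 true — at most one ✓
  (3) {v, a}: 1 true — at least one ✓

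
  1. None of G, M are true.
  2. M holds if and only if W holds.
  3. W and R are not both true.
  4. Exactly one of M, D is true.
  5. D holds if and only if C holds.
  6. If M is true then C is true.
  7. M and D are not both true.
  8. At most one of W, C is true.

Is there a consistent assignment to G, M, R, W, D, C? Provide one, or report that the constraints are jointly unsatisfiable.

G = False; M = False; R = True; W = False; D = True; C = True

  (1) {G, M}: 0 true — none ✓
  (2) M=F, W=F — same ✓
  (3) W=F, R=T — not both ✓
  (4) {M, D}: 1 true — exactly one ✓
  (5) D=T, C=T — same ✓
  (6) M=F ⇒ C: vacuous ✓
  (7) M=F, D=T — not both ✓
  (8) {W, C}: 1 true — at most one ✓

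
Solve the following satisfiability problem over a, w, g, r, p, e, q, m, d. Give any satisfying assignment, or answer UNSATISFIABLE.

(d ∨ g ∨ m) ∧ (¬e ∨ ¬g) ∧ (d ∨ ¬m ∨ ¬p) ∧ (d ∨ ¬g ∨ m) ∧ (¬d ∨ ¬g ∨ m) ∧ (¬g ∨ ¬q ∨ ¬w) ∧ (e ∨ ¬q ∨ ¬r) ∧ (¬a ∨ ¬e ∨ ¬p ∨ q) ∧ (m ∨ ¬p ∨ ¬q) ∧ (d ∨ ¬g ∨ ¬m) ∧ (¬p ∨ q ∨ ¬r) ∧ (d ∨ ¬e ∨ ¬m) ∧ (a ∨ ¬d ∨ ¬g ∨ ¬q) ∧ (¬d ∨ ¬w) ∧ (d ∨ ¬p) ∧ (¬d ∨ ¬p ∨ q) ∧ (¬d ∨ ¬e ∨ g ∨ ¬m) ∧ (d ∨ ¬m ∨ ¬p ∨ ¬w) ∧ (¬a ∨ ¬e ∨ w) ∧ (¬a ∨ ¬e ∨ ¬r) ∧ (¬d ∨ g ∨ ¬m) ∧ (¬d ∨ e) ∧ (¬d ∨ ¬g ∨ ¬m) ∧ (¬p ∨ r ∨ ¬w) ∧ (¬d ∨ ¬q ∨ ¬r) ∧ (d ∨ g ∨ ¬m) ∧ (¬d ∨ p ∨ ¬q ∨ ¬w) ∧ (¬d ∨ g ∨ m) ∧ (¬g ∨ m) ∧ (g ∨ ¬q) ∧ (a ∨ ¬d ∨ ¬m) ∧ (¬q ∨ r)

No satisfying assignment exists.

Case m = True:
  If d = True:
    (¬d ∨ ¬w) forces w = False.
    (¬d ∨ g ∨ ¬m) forces g = True.
    clause (¬d ∨ ¬g ∨ ¬m) is falsified.
  If d = False:
    (d ∨ ¬m ∨ ¬p) forces p = False.
    (d ∨ ¬g ∨ ¬m) forces g = False.
    clause (d ∨ g ∨ ¬m) is falsified.
  Every sub-case reaches a contradiction.
Case m = False:
  (¬g ∨ m) forces g = False.
  (d ∨ g ∨ m) forces d = True.
  Clause (¬d ∨ g ∨ m) is falsified — contradiction.
Both cases fail, so the formula is unsatisfiable.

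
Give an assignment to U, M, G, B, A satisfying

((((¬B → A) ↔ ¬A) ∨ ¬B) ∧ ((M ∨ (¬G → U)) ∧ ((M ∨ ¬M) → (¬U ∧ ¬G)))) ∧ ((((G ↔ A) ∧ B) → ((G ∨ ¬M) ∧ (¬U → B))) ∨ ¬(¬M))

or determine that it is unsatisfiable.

U=F, M=T, G=F, B=F, A=T

  (((¬B → A) ↔ ¬A) ∨ ¬B) ∧ ((M ∨ (¬G → U)) ∧ ((M ∨ ¬M) → (¬U ∧ ¬G))) = True
    ((¬B → A) ↔ ¬A) ∨ ¬B = True
      (¬B → A) ↔ ¬A = False
        ¬B → A = True
          ¬B = True
        ¬A = False
      ¬B = True
    (M ∨ (¬G → U)) ∧ ((M ∨ ¬M) → (¬U ∧ ¬G)) = True
      M ∨ (¬G → U) = True
        ¬G → U = False
          ¬G = True
      (M ∨ ¬M) → (¬U ∧ ¬G) = True
        M ∨ ¬M = True
          ¬M = False
        ¬U ∧ ¬G = True
          ¬U = True
          ¬G = True
  (((G ↔ A) ∧ B) → ((G ∨ ¬M) ∧ (¬U → B))) ∨ ¬(¬M) = True
    ((G ↔ A) ∧ B) → ((G ∨ ¬M) ∧ (¬U → B)) = True
      (G ↔ A) ∧ B = False
        G ↔ A = False
      (G ∨ ¬M) ∧ (¬U → B) = False
        G ∨ ¬M = False
          ¬M = False
        ¬U → B = False
          ¬U = True
    ¬(¬M) = True
      ¬M = False
Both conjuncts True, so the formula holds.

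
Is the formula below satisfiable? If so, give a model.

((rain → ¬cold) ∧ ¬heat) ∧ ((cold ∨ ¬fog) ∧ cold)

cold = True; fog = True; heat = False; rain = False

  (rain → ¬cold) ∧ ¬heat = True
    rain → ¬cold = True
      ¬cold = False
    ¬heat = True
  (cold ∨ ¬fog) ∧ cold = True
    cold ∨ ¬fog = True
      ¬fog = False
Both conjuncts True, so the formula holds.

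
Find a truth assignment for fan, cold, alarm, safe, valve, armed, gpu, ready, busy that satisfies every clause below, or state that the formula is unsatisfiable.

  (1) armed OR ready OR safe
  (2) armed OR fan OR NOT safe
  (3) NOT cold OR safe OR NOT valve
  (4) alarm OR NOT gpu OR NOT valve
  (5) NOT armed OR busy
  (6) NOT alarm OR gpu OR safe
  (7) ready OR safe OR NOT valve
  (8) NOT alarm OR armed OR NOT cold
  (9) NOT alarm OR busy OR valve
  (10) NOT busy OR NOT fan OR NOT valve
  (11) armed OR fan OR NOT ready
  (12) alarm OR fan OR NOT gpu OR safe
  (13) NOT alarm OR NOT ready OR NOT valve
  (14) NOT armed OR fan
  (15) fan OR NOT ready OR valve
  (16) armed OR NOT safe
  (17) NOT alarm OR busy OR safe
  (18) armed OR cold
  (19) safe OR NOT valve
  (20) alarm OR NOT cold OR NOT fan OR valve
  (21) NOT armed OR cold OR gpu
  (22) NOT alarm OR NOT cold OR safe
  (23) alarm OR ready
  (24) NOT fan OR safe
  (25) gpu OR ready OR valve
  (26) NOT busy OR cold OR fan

fan = True, cold = False, alarm = True, safe = True, valve = False, armed = True, gpu = True, ready = True, busy = True

Try fan = False:
  (NOT armed OR fan) forces armed = False.
  (armed OR fan OR NOT safe) forces safe = False.
  (armed OR ready OR safe) forces ready = True.
  clause (armed OR fan OR NOT ready) is falsified — backtrack.
So fan = True.
  then (NOT fan OR safe) forces safe = True.
  then (armed OR NOT safe) forces armed = True.
  then (NOT armed OR busy) forces busy = True.
  then (NOT busy OR NOT fan OR NOT valve) forces valve = False.
Set cold = False.
  then (NOT armed OR cold OR gpu) forces gpu = True.
Set alarm = True.
Set ready = True.
All clauses satisfied.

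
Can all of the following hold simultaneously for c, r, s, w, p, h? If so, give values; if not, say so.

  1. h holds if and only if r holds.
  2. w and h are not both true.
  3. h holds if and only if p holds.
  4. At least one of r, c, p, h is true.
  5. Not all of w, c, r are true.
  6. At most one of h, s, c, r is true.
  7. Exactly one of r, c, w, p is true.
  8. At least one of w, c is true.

c: True, r: False, s: False, w: False, p: False, h: False

  (1) h=F, r=F — same ✓
  (2) w=F, h=F — not both ✓
  (3) h=F, p=F — same ✓
  (4) {r, c, p, h}: 1 true — at least one ✓
  (5) {w, c, r}: 1/3 true — not all ✓
  (6) {h, s, c, r}: 1 true — at most one ✓
  (7) {r, c, w, p}: 1 true — exactly one ✓
  (8) {w, c}: 1 true — at least one ✓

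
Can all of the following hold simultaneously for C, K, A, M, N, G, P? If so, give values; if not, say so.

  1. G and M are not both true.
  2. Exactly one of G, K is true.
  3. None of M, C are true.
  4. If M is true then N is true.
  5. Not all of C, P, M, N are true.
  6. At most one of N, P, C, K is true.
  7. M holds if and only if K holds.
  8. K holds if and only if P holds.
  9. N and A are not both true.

C=F, K=F, A=F, M=F, N=F, G=T, P=F

  (1) G=T, M=F — not both ✓
  (2) {G, K}: 1 true — exactly one ✓
  (3) {M, C}: 0 true — none ✓
  (4) M=F ⇒ N: vacuous ✓
  (5) {C, P, M, N}: 0/4 true — not all ✓
  (6) {N, P, C, K}: 0 true — at most one ✓
  (7) M=F, K=F — same ✓
  (8) K=F, P=F — same ✓
  (9) N=F, A=F — not both ✓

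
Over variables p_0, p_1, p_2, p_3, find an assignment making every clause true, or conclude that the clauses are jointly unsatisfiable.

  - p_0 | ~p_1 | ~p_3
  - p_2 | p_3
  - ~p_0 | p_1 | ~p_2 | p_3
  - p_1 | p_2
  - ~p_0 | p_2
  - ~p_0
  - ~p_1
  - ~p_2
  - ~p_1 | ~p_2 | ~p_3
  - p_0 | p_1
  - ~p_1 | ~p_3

Case p_0 = True:
  Clause (~p_0) is falsified — contradiction.
Case p_0 = False:
  (~p_1) forces p_1 = False.
  Clause (p_0 | p_1) is falsified — contradiction.
Both cases fail, so the formula is unsatisfiable.

No satisfying assignment exists.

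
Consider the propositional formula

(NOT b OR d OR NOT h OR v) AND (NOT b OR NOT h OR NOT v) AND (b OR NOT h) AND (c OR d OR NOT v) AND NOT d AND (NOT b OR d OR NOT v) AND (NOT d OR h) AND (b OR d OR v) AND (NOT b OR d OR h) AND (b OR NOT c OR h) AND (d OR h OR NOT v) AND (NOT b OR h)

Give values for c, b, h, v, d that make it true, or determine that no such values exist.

Case b = True:
  (NOT d) forces d = False.
  (NOT b OR d OR NOT v) forces v = False.
  (NOT b OR d OR NOT h OR v) forces h = False.
  Clause (NOT b OR d OR h) is falsified — contradiction.
Case b = False:
  (b OR NOT h) forces h = False.
  (NOT d) forces d = False.
  (b OR d OR v) forces v = True.
  Clause (d OR h OR NOT v) is falsified — contradiction.
Both cases fail, so the formula is unsatisfiable.

Unsatisfiable — no assignment works.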